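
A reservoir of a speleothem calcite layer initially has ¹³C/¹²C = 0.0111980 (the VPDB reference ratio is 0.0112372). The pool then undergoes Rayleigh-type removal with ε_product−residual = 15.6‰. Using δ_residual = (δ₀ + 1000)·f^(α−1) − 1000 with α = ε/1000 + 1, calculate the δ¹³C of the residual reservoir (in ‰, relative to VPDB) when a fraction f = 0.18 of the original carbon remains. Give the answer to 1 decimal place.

-29.8‰

δ₀ = (0.0111980/0.0112372 − 1)×1000 = (0.996512 − 1)×1000 = -3.488‰
α − 1 = ε/1000 = 0.0156
f^(α−1) = 0.18^(0.0156) = 0.973604
δ_res = (-3.488 + 1000) × 0.973604 − 1000 = 970.207 − 1000 = -29.79‰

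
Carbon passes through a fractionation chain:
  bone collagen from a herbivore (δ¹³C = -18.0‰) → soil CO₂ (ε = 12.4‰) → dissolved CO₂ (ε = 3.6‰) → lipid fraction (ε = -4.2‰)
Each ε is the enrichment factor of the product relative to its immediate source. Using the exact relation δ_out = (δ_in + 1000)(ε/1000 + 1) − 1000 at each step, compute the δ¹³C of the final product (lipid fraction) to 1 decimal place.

-6.4‰

step 1: δ = (-18.00 + 1000)·(12.4/1000 + 1) − 1000 = -5.82‰
step 2: δ = (-5.82 + 1000)·(3.6/1000 + 1) − 1000 = -2.24‰
step 3: δ = (-2.24 + 1000)·(-4.2/1000 + 1) − 1000 = -6.43‰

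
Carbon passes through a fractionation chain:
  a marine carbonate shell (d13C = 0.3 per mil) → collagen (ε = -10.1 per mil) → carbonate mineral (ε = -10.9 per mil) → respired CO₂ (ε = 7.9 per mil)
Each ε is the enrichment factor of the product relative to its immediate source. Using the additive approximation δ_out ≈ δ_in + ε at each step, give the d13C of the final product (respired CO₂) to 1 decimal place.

-12.8 per mil

step 1: δ ≈ 0.3 + (-10.1) = -9.8 per mil
step 2: δ ≈ -9.8 + (-10.9) = -20.7 per mil
step 3: δ ≈ -20.7 + (7.9) = -12.8 per mil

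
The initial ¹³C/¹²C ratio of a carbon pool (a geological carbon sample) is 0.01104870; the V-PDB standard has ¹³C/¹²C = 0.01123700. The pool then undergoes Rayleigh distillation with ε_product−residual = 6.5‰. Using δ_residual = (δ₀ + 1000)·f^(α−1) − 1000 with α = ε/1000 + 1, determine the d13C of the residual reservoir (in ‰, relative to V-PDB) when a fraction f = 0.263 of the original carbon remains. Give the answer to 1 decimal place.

-25.3‰

δ₀ = (0.01104870/0.01123700 − 1)×1000 = (0.983243 − 1)×1000 = -16.757‰
α − 1 = ε/1000 = 0.0065
f^(α−1) = 0.263^(0.0065) = 0.991356
δ_res = (-16.757 + 1000) × 0.991356 − 1000 = 974.744 − 1000 = -25.26‰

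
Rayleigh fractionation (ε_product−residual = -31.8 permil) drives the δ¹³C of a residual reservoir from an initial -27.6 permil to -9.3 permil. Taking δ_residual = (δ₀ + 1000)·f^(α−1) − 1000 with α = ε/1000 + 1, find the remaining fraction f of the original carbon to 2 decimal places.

0.56

α − 1 = ε/1000 = -0.0318
(δ_res + 1000)/(δ₀ + 1000) = (-9.3 + 1000)/(-27.6 + 1000) = 990.7/972.4 = 1.018819
f = 1.018819^(1/-0.0318) = exp(ln(1.018819)/-0.0318) = exp(0.01864/-0.0318)
f = exp(-0.5863) = 0.5564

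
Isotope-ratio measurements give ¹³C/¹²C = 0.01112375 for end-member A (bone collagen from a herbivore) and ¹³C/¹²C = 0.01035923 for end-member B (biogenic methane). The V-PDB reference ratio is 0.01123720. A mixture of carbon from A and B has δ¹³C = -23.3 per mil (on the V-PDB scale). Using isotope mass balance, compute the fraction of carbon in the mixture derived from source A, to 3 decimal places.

δ_A = (0.01112375/0.01123720 − 1)×1000 = (0.989904 − 1)×1000 = -10.096 per mil
δ_B = (0.01035923/0.01123720 − 1)×1000 = (0.921869 − 1)×1000 = -78.131 per mil
f_A = (δ_mix − δ_B)/(δ_A − δ_B) = (-23.3 − (-78.131))/(-10.096 − (-78.131))
f_A = 54.831 / 68.035 = 0.8059

0.806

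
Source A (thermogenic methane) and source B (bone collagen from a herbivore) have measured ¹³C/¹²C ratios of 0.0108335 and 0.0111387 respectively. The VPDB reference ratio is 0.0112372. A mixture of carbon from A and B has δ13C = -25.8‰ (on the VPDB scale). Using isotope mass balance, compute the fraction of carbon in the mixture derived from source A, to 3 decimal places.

0.627

δ_A = (0.0108335/0.0112372 − 1)×1000 = (0.964075 − 1)×1000 = -35.925‰
δ_B = (0.0111387/0.0112372 − 1)×1000 = (0.991234 − 1)×1000 = -8.766‰
f_A = (δ_mix − δ_B)/(δ_A − δ_B) = (-25.8 − (-8.766))/(-35.925 − (-8.766))
f_A = -17.034 / -27.160 = 0.6272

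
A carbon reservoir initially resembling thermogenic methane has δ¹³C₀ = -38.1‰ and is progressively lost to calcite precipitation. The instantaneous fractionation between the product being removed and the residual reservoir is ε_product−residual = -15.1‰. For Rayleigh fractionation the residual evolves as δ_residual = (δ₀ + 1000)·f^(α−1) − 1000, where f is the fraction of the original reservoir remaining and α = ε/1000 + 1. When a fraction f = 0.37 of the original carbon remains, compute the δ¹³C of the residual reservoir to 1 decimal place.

Rayleigh residual: δ_res = (δ₀ + 1000)·f^(α−1) − 1000
α = ε/1000 + 1 = 0.98490, so α − 1 = -0.01510
f^(α−1) = 0.37^(-0.01510) = 1.015126
δ_res = (-38.1 + 1000) × 1.015126 − 1000 = 976.450 − 1000 = -23.55‰

-23.5‰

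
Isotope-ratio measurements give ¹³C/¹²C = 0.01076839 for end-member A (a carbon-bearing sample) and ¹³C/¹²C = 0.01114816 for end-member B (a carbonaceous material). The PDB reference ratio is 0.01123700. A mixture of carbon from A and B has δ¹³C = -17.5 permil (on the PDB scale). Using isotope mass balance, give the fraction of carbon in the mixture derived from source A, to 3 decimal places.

0.284

δ_A = (0.01076839/0.01123700 − 1)×1000 = (0.958298 − 1)×1000 = -41.702 permil
δ_B = (0.01114816/0.01123700 − 1)×1000 = (0.992094 − 1)×1000 = -7.906 permil
f_A = (δ_mix − δ_B)/(δ_A − δ_B) = (-17.5 − (-7.906))/(-41.702 − (-7.906))
f_A = -9.594 / -33.796 = 0.2839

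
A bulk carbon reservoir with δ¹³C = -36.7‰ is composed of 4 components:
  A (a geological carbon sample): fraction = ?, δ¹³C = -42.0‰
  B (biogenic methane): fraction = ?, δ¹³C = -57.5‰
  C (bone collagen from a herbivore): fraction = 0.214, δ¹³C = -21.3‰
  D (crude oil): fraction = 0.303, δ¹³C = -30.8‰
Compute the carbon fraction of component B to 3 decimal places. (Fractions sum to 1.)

0.163

Let f_B and f_A be the unknown fractions; fractions sum to 1 so f_B + f_A = 0.483.
Mass balance: Σ fᵢ·δᵢ = δ_bulk ⇒ f_B·(-57.5) + f_A·(-42.0) = -36.7 − (-13.891) = -22.809
Substitute f_A = 0.483 − f_B:
f_B·(-57.5 − -42.0) = -22.809 − 0.483×(-42.0) = -2.523
f_B = -2.523 / -15.5 = 0.1628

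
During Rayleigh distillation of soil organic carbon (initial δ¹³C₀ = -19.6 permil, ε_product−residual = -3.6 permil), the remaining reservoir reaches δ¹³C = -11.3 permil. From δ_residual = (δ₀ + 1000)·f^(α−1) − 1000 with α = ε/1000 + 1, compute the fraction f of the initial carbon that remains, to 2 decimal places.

0.10

α − 1 = ε/1000 = -0.0036
(δ_res + 1000)/(δ₀ + 1000) = (-11.3 + 1000)/(-19.6 + 1000) = 988.7/980.4 = 1.008466
f = 1.008466^(1/-0.0036) = exp(ln(1.008466)/-0.0036) = exp(0.00843/-0.0036)
f = exp(-2.3417) = 0.0962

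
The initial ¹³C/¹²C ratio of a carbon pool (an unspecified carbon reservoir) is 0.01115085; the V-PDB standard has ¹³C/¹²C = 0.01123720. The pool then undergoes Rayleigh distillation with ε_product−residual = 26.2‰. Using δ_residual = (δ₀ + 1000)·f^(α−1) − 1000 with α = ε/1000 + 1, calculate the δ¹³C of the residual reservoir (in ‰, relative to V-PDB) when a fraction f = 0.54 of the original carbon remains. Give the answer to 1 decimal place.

-23.6‰

δ₀ = (0.01115085/0.01123720 − 1)×1000 = (0.992316 − 1)×1000 = -7.684‰
α − 1 = ε/1000 = 0.0262
f^(α−1) = 0.54^(0.0262) = 0.983986
δ_res = (-7.684 + 1000) × 0.983986 − 1000 = 976.424 − 1000 = -23.58‰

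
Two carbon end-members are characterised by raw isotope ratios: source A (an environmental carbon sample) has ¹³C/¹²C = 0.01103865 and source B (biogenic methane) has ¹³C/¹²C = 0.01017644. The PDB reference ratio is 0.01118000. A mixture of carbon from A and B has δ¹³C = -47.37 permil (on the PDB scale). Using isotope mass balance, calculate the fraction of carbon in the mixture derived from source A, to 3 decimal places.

δ_A = (0.01103865/0.01118000 − 1)×1000 = (0.987357 − 1)×1000 = -12.643 permil
δ_B = (0.01017644/0.01118000 − 1)×1000 = (0.910236 − 1)×1000 = -89.764 permil
f_A = (δ_mix − δ_B)/(δ_A − δ_B) = (-47.37 − (-89.764))/(-12.643 − (-89.764))
f_A = 42.394 / 77.121 = 0.5497

0.550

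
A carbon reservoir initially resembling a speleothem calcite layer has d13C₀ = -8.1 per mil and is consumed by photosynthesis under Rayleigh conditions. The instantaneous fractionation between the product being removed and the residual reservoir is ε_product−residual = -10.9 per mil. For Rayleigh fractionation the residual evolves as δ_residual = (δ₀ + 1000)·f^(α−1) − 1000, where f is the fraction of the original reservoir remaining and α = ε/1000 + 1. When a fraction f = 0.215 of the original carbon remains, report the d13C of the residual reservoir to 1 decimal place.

8.7 per mil

Rayleigh residual: δ_res = (δ₀ + 1000)·f^(α−1) − 1000
α = ε/1000 + 1 = 0.98910, so α − 1 = -0.01090
f^(α−1) = 0.215^(-0.01090) = 1.016896
δ_res = (-8.1 + 1000) × 1.016896 − 1000 = 1008.659 − 1000 = 8.66 per mil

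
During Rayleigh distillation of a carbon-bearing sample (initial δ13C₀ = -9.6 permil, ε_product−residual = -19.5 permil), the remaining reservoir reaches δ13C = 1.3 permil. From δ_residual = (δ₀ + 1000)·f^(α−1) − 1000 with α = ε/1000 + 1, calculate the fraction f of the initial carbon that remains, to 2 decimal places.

0.57

α − 1 = ε/1000 = -0.0195
(δ_res + 1000)/(δ₀ + 1000) = (1.3 + 1000)/(-9.6 + 1000) = 1001.3/990.4 = 1.011006
f = 1.011006^(1/-0.0195) = exp(ln(1.011006)/-0.0195) = exp(0.01095/-0.0195)
f = exp(-0.5613) = 0.5705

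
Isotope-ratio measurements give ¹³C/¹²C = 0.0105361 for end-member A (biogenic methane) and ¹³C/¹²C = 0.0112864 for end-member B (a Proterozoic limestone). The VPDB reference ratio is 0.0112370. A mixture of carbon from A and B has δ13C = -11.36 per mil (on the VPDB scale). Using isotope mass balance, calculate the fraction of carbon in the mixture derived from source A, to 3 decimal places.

0.236

δ_A = (0.0105361/0.0112370 − 1)×1000 = (0.937626 − 1)×1000 = -62.374 per mil
δ_B = (0.0112864/0.0112370 − 1)×1000 = (1.004396 − 1)×1000 = 4.396 per mil
f_A = (δ_mix − δ_B)/(δ_A − δ_B) = (-11.36 − (4.396))/(-62.374 − (4.396))
f_A = -15.756 / -66.770 = 0.2360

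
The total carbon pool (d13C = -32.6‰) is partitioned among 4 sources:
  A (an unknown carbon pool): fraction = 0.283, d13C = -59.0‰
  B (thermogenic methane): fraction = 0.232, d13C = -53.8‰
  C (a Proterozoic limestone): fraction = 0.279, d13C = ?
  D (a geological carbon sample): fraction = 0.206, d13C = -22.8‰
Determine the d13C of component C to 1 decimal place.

Isotope mass balance: δ_bulk = Σ fᵢ·δᵢ.
-32.6 = 0.283×(-59.0) + 0.232×(-53.8) + 0.279×δ_C + 0.206×(-22.8)
0.279·δ_C = -32.6 − (-33.875) = 1.275
δ_C = 1.275 / 0.279 = 4.57‰

4.6‰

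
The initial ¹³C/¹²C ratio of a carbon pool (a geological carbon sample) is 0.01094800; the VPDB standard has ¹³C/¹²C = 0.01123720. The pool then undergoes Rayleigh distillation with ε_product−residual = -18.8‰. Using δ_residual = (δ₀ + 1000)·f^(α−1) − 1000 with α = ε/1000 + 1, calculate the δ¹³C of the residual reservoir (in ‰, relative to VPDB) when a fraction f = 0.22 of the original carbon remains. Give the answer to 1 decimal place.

δ₀ = (0.01094800/0.01123720 − 1)×1000 = (0.974264 − 1)×1000 = -25.736‰
α − 1 = ε/1000 = -0.0188
f^(α−1) = 0.22^(-0.0188) = 1.028875
δ_res = (-25.736 + 1000) × 1.028875 − 1000 = 1002.396 − 1000 = 2.40‰

2.4‰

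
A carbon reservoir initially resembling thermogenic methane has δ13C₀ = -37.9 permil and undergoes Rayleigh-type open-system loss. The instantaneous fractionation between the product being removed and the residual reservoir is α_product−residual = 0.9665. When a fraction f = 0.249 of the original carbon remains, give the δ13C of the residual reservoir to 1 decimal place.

Rayleigh residual: δ_res = (δ₀ + 1000)·f^(α−1) − 1000
α − 1 = -0.03350
f^(α−1) = 0.249^(-0.03350) = 1.047677
δ_res = (-37.9 + 1000) × 1.047677 − 1000 = 1007.970 − 1000 = 7.97 permil

8.0 permil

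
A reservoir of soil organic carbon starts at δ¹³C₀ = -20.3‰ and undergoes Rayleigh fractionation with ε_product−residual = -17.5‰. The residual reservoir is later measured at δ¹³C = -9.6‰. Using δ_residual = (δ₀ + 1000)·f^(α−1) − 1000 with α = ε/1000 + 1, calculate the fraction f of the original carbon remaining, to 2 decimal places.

0.54

α − 1 = ε/1000 = -0.0175
(δ_res + 1000)/(δ₀ + 1000) = (-9.6 + 1000)/(-20.3 + 1000) = 990.4/979.7 = 1.010922
f = 1.010922^(1/-0.0175) = exp(ln(1.010922)/-0.0175) = exp(0.01086/-0.0175)
f = exp(-0.6207) = 0.5376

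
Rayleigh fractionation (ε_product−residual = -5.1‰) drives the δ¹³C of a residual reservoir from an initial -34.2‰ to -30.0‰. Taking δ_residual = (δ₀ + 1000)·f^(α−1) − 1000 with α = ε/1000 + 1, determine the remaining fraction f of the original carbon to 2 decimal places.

0.43

α − 1 = ε/1000 = -0.0051
(δ_res + 1000)/(δ₀ + 1000) = (-30.0 + 1000)/(-34.2 + 1000) = 970.0/965.8 = 1.004349
f = 1.004349^(1/-0.0051) = exp(ln(1.004349)/-0.0051) = exp(0.00434/-0.0051)
f = exp(-0.8508) = 0.4271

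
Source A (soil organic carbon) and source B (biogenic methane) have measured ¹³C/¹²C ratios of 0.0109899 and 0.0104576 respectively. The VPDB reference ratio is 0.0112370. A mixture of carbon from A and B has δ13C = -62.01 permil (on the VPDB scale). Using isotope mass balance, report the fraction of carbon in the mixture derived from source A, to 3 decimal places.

0.155

δ_A = (0.0109899/0.0112370 − 1)×1000 = (0.978010 − 1)×1000 = -21.990 permil
δ_B = (0.0104576/0.0112370 − 1)×1000 = (0.930640 − 1)×1000 = -69.360 permil
f_A = (δ_mix − δ_B)/(δ_A − δ_B) = (-62.01 − (-69.360))/(-21.990 − (-69.360))
f_A = 7.350 / 47.370 = 0.1552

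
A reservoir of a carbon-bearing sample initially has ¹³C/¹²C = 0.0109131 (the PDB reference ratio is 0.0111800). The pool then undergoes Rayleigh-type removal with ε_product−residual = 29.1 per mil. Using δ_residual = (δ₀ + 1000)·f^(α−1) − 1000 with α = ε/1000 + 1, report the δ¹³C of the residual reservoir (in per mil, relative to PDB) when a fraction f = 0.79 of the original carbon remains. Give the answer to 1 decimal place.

-30.5 per mil

δ₀ = (0.0109131/0.0111800 − 1)×1000 = (0.976127 − 1)×1000 = -23.873 per mil
α − 1 = ε/1000 = 0.0291
f^(α−1) = 0.79^(0.0291) = 0.993164
δ_res = (-23.873 + 1000) × 0.993164 − 1000 = 969.454 − 1000 = -30.55 per mil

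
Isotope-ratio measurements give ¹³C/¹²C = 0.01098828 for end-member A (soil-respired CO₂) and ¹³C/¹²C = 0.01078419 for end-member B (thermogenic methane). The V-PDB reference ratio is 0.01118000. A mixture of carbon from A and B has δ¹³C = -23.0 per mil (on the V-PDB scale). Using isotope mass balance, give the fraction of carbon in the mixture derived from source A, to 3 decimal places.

0.679

δ_A = (0.01098828/0.01118000 − 1)×1000 = (0.982852 − 1)×1000 = -17.148 per mil
δ_B = (0.01078419/0.01118000 − 1)×1000 = (0.964597 − 1)×1000 = -35.403 per mil
f_A = (δ_mix − δ_B)/(δ_A − δ_B) = (-23.0 − (-35.403))/(-17.148 − (-35.403))
f_A = 12.403 / 18.255 = 0.6795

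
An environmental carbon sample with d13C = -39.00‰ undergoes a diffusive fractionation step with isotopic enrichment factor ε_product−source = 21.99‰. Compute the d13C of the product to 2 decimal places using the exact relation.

To first order, δ_product ≈ δ_source + ε = -17.01‰.
Exactly, δ_product = (δ_source + 1000)·(ε/1000 + 1) − 1000.
δ_product = (-39.00 + 1000) × (21.99/1000 + 1) − 1000
δ_product = -17.868‰

-17.87‰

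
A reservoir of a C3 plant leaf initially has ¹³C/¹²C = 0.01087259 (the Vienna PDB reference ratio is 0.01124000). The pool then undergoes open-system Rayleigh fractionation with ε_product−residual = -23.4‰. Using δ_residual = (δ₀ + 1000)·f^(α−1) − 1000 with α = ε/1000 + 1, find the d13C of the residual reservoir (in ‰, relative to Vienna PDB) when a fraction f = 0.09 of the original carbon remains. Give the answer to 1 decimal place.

23.4‰

δ₀ = (0.01087259/0.01124000 − 1)×1000 = (0.967312 − 1)×1000 = -32.688‰
α − 1 = ε/1000 = -0.0234
f^(α−1) = 0.09^(-0.0234) = 1.057964
δ_res = (-32.688 + 1000) × 1.057964 − 1000 = 1023.381 − 1000 = 23.38‰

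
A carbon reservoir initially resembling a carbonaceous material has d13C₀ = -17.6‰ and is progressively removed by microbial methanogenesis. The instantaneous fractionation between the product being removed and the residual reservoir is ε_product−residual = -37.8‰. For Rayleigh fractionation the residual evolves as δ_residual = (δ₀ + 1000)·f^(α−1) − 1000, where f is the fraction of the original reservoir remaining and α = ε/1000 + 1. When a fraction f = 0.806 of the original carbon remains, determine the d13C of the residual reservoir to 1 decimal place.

Rayleigh residual: δ_res = (δ₀ + 1000)·f^(α−1) − 1000
α = ε/1000 + 1 = 0.96220, so α − 1 = -0.03780
f^(α−1) = 0.806^(-0.03780) = 1.008186
δ_res = (-17.6 + 1000) × 1.008186 − 1000 = 990.442 − 1000 = -9.56‰

-9.6‰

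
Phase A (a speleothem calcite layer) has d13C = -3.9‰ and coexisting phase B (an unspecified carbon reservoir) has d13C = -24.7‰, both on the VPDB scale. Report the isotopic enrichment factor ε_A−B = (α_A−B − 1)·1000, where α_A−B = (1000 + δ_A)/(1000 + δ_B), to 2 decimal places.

α_A−B = (1000 + -3.9) / (1000 + -24.7) = 996.1 / 975.3 = 1.021327
ε_A−B = (1.021327 − 1) × 1000 = 21.327‰
(The approximation ε ≈ δ_A − δ_B would give 20.8‰.)

21.33‰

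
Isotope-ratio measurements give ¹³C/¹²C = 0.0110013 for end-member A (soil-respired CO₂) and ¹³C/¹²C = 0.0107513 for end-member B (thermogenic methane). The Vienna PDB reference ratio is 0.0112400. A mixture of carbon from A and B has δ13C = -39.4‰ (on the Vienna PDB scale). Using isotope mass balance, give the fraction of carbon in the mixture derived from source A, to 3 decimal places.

0.183

δ_A = (0.0110013/0.0112400 − 1)×1000 = (0.978763 − 1)×1000 = -21.237‰
δ_B = (0.0107513/0.0112400 − 1)×1000 = (0.956521 − 1)×1000 = -43.479‰
f_A = (δ_mix − δ_B)/(δ_A − δ_B) = (-39.4 − (-43.479))/(-21.237 − (-43.479))
f_A = 4.079 / 22.242 = 0.1834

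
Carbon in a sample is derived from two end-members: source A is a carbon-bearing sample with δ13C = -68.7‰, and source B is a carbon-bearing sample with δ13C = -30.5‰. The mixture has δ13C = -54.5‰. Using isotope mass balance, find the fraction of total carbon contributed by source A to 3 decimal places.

0.628

δ_mix = f_A·δ_A + (1 − f_A)·δ_B  ⇒  f_A = (δ_mix − δ_B)/(δ_A − δ_B)
f_A = (-54.5 − (-30.5)) / (-68.7 − (-30.5))
f_A = -24.0 / -38.2 = 0.6283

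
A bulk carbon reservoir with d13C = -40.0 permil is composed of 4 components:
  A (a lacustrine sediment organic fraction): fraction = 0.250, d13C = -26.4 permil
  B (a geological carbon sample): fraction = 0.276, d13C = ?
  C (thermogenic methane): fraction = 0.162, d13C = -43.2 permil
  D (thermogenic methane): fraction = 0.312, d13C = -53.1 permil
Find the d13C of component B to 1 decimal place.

Isotope mass balance: δ_bulk = Σ fᵢ·δᵢ.
-40.0 = 0.250×(-26.4) + 0.276×δ_B + 0.162×(-43.2) + 0.312×(-53.1)
0.276·δ_B = -40.0 − (-30.166) = -9.834
δ_B = -9.834 / 0.276 = -35.63 permil

-35.6 permil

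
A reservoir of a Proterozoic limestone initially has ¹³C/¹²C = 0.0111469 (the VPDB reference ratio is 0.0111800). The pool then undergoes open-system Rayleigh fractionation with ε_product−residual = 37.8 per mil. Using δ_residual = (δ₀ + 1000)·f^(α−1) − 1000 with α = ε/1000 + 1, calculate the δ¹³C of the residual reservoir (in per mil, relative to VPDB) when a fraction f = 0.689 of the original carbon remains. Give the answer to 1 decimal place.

δ₀ = (0.0111469/0.0111800 − 1)×1000 = (0.997039 − 1)×1000 = -2.961 per mil
α − 1 = ε/1000 = 0.0378
f^(α−1) = 0.689^(0.0378) = 0.986018
δ_res = (-2.961 + 1000) × 0.986018 − 1000 = 983.098 − 1000 = -16.90 per mil

-16.9 per mil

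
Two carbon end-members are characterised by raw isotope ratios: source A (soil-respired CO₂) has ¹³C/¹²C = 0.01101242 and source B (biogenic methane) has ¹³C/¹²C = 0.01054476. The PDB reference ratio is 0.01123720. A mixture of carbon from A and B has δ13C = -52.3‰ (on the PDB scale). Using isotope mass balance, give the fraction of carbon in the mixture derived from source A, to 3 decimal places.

0.224

δ_A = (0.01101242/0.01123720 − 1)×1000 = (0.979997 − 1)×1000 = -20.003‰
δ_B = (0.01054476/0.01123720 − 1)×1000 = (0.938380 − 1)×1000 = -61.620‰
f_A = (δ_mix − δ_B)/(δ_A − δ_B) = (-52.3 − (-61.620))/(-20.003 − (-61.620))
f_A = 9.320 / 41.617 = 0.2240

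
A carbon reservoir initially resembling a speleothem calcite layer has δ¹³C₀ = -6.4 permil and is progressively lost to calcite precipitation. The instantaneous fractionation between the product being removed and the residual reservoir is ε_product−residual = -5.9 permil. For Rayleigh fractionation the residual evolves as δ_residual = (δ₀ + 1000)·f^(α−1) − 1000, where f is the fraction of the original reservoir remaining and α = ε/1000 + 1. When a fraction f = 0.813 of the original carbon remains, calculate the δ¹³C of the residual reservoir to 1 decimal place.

-5.2 permil

Rayleigh residual: δ_res = (δ₀ + 1000)·f^(α−1) − 1000
α = ε/1000 + 1 = 0.99410, so α − 1 = -0.00590
f^(α−1) = 0.813^(-0.00590) = 1.001222
δ_res = (-6.4 + 1000) × 1.001222 − 1000 = 994.814 − 1000 = -5.19 permil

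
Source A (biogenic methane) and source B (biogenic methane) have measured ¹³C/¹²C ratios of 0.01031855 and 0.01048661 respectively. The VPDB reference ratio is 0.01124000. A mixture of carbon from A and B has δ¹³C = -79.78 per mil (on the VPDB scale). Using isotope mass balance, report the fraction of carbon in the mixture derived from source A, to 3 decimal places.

δ_A = (0.01031855/0.01124000 − 1)×1000 = (0.918020 − 1)×1000 = -81.980 per mil
δ_B = (0.01048661/0.01124000 − 1)×1000 = (0.932972 − 1)×1000 = -67.028 per mil
f_A = (δ_mix − δ_B)/(δ_A − δ_B) = (-79.78 − (-67.028))/(-81.980 − (-67.028))
f_A = -12.752 / -14.952 = 0.8529

0.853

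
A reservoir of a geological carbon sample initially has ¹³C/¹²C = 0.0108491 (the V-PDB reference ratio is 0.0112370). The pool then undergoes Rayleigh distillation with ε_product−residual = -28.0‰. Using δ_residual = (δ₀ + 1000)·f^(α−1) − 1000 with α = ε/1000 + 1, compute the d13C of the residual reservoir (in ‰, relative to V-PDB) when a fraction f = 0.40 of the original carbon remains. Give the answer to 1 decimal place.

-9.4‰

δ₀ = (0.0108491/0.0112370 − 1)×1000 = (0.965480 − 1)×1000 = -34.520‰
α − 1 = ε/1000 = -0.0280
f^(α−1) = 0.40^(-0.0280) = 1.025988
δ_res = (-34.520 + 1000) × 1.025988 − 1000 = 990.571 − 1000 = -9.43‰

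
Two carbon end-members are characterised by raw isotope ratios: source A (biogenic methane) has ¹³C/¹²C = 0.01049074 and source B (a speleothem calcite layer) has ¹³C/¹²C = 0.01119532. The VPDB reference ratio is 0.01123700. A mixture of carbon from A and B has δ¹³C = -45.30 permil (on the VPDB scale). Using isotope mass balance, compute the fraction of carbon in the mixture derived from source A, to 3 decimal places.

δ_A = (0.01049074/0.01123700 − 1)×1000 = (0.933589 − 1)×1000 = -66.411 permil
δ_B = (0.01119532/0.01123700 − 1)×1000 = (0.996291 − 1)×1000 = -3.709 permil
f_A = (δ_mix − δ_B)/(δ_A − δ_B) = (-45.30 − (-3.709))/(-66.411 − (-3.709))
f_A = -41.591 / -62.702 = 0.6633

0.663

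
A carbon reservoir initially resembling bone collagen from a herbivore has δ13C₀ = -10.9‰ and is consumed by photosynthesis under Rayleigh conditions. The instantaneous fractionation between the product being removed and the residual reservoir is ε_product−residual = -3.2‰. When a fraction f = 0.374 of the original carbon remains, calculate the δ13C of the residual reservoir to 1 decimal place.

-7.8‰

Rayleigh residual: δ_res = (δ₀ + 1000)·f^(α−1) − 1000
α = ε/1000 + 1 = 0.99680, so α − 1 = -0.00320
f^(α−1) = 0.374^(-0.00320) = 1.003152
δ_res = (-10.9 + 1000) × 1.003152 − 1000 = 992.218 − 1000 = -7.78‰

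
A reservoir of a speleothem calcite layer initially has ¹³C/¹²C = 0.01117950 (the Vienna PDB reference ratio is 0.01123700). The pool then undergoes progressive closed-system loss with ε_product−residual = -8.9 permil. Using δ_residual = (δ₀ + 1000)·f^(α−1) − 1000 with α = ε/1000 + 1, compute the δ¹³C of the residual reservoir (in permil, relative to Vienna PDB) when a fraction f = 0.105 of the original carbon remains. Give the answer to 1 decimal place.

15.0 permil

δ₀ = (0.01117950/0.01123700 − 1)×1000 = (0.994883 − 1)×1000 = -5.117 permil
α − 1 = ε/1000 = -0.0089
f^(α−1) = 0.105^(-0.0089) = 1.020261
δ_res = (-5.117 + 1000) × 1.020261 − 1000 = 1015.041 − 1000 = 15.04 permil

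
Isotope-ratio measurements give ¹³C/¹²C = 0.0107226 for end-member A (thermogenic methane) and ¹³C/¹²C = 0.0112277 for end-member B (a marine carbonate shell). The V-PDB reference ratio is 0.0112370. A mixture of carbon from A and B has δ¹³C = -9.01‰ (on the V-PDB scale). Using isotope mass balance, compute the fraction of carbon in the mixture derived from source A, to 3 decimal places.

δ_A = (0.0107226/0.0112370 − 1)×1000 = (0.954223 − 1)×1000 = -45.777‰
δ_B = (0.0112277/0.0112370 − 1)×1000 = (0.999172 − 1)×1000 = -0.828‰
f_A = (δ_mix − δ_B)/(δ_A − δ_B) = (-9.01 − (-0.828))/(-45.777 − (-0.828))
f_A = -8.182 / -44.950 = 0.1820

0.182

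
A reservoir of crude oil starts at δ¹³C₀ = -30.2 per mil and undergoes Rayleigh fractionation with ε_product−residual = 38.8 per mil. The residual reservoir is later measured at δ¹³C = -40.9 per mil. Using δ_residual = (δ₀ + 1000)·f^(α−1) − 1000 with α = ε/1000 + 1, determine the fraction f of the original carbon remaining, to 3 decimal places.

α − 1 = ε/1000 = 0.0388
(δ_res + 1000)/(δ₀ + 1000) = (-40.9 + 1000)/(-30.2 + 1000) = 959.1/969.8 = 0.988967
f = 0.988967^(1/0.0388) = exp(ln(0.988967)/0.0388) = exp(-0.01109/0.0388)
f = exp(-0.2859) = 0.7513

0.751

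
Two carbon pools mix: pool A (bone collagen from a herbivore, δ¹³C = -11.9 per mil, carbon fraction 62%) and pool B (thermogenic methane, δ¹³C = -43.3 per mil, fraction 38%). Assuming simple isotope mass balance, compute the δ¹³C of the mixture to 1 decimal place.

-23.8 per mil

δ_mix = f_A·δ_A + f_B·δ_B
δ_mix = 0.62 × (-11.9) + 0.38 × (-43.3)
δ_mix = -7.38 + -16.45 = -23.83 per mil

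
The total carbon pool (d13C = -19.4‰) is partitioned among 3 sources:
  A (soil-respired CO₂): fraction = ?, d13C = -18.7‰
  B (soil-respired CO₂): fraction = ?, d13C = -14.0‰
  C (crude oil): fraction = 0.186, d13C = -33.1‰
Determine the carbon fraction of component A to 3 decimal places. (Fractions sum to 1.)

0.393

Let f_A and f_B be the unknown fractions; fractions sum to 1 so f_A + f_B = 0.814.
Mass balance: Σ fᵢ·δᵢ = δ_bulk ⇒ f_A·(-18.7) + f_B·(-14.0) = -19.4 − (-6.157) = -13.243
Substitute f_B = 0.814 − f_A:
f_A·(-18.7 − -14.0) = -13.243 − 0.814×(-14.0) = -1.847
f_A = -1.847 / -4.7 = 0.3931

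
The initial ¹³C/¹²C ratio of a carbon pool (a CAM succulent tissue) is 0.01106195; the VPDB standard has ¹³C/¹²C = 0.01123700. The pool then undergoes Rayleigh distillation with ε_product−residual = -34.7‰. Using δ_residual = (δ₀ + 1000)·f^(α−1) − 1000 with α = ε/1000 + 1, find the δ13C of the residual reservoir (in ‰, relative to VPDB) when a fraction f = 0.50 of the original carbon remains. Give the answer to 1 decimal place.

8.4‰

δ₀ = (0.01106195/0.01123700 − 1)×1000 = (0.984422 − 1)×1000 = -15.578‰
α − 1 = ε/1000 = -0.0347
f^(α−1) = 0.50^(-0.0347) = 1.024344
δ_res = (-15.578 + 1000) × 1.024344 − 1000 = 1008.387 − 1000 = 8.39‰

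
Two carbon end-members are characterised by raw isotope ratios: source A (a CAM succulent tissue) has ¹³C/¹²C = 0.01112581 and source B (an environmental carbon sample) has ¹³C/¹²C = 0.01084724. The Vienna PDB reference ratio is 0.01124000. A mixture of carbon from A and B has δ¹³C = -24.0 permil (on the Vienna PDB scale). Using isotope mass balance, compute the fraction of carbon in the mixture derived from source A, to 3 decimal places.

0.442

δ_A = (0.01112581/0.01124000 − 1)×1000 = (0.989841 − 1)×1000 = -10.159 permil
δ_B = (0.01084724/0.01124000 − 1)×1000 = (0.965057 − 1)×1000 = -34.943 permil
f_A = (δ_mix − δ_B)/(δ_A − δ_B) = (-24.0 − (-34.943))/(-10.159 − (-34.943))
f_A = 10.943 / 24.784 = 0.4415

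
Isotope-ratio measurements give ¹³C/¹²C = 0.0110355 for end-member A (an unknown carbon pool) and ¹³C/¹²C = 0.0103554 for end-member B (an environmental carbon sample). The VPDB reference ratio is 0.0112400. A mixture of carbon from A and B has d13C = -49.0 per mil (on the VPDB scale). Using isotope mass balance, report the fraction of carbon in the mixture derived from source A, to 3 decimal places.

0.491

δ_A = (0.0110355/0.0112400 − 1)×1000 = (0.981806 − 1)×1000 = -18.194 per mil
δ_B = (0.0103554/0.0112400 − 1)×1000 = (0.921299 − 1)×1000 = -78.701 per mil
f_A = (δ_mix − δ_B)/(δ_A − δ_B) = (-49.0 − (-78.701))/(-18.194 − (-78.701))
f_A = 29.701 / 60.507 = 0.4909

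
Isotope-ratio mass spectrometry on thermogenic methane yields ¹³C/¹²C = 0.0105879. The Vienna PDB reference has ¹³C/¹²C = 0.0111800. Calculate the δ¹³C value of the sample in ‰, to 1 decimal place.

-53.0‰

δ¹³C = (R_sample / R_standard − 1) × 1000
R_sample / R_standard = 0.0105879 / 0.0111800 = 0.947039
δ¹³C = (0.947039 − 1) × 1000 = -52.96‰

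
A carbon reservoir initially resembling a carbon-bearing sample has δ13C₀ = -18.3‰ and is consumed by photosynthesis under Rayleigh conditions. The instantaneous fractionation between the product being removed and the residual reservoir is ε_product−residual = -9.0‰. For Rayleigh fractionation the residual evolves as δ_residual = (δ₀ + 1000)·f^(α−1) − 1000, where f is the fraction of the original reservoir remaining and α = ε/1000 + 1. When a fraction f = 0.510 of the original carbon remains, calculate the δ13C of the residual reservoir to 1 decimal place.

-12.3‰

Rayleigh residual: δ_res = (δ₀ + 1000)·f^(α−1) − 1000
α = ε/1000 + 1 = 0.99100, so α − 1 = -0.00900
f^(α−1) = 0.510^(-0.00900) = 1.006079
δ_res = (-18.3 + 1000) × 1.006079 − 1000 = 987.667 − 1000 = -12.33‰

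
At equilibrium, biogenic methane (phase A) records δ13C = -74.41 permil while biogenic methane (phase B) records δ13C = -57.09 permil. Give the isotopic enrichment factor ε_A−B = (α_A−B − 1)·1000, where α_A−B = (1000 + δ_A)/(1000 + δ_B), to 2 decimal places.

α_A−B = (1000 + -74.41) / (1000 + -57.09) = 925.59 / 942.91 = 0.981631
ε_A−B = (0.981631 − 1) × 1000 = -18.369 permil
(The approximation ε ≈ δ_A − δ_B would give -17.32 permil.)

-18.37 permil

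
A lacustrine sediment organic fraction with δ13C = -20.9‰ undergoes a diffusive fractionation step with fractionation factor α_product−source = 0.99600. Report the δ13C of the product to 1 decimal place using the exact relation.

δ_product = (δ_source + 1000)·α − 1000
δ_product = (-20.9 + 1000) × 0.99600 − 1000
δ_product = 975.184 − 1000 = -24.82‰

-24.8‰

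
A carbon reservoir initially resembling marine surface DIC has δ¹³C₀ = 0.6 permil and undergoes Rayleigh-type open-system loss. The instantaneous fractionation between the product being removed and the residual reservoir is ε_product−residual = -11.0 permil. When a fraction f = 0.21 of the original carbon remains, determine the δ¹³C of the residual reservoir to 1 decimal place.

Rayleigh residual: δ_res = (δ₀ + 1000)·f^(α−1) − 1000
α = ε/1000 + 1 = 0.98900, so α − 1 = -0.01100
f^(α−1) = 0.21^(-0.01100) = 1.017315
δ_res = (0.6 + 1000) × 1.017315 − 1000 = 1017.926 − 1000 = 17.93 permil

17.9 permil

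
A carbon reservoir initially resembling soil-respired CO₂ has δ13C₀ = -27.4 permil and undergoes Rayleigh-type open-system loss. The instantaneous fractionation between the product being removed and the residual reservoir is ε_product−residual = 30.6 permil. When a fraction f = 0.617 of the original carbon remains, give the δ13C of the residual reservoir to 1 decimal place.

-41.7 permil

Rayleigh residual: δ_res = (δ₀ + 1000)·f^(α−1) − 1000
α = ε/1000 + 1 = 1.03060, so α − 1 = 0.03060
f^(α−1) = 0.617^(0.03060) = 0.985332
δ_res = (-27.4 + 1000) × 0.985332 − 1000 = 958.334 − 1000 = -41.67 permil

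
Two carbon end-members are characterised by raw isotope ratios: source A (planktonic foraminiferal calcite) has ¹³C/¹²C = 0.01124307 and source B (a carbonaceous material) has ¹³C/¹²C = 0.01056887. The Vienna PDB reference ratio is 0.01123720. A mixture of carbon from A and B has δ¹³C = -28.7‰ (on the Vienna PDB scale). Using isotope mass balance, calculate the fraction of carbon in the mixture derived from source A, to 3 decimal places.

0.513

δ_A = (0.01124307/0.01123720 − 1)×1000 = (1.000522 − 1)×1000 = 0.522‰
δ_B = (0.01056887/0.01123720 − 1)×1000 = (0.940525 − 1)×1000 = -59.475‰
f_A = (δ_mix − δ_B)/(δ_A − δ_B) = (-28.7 − (-59.475))/(0.522 − (-59.475))
f_A = 30.775 / 59.997 = 0.5129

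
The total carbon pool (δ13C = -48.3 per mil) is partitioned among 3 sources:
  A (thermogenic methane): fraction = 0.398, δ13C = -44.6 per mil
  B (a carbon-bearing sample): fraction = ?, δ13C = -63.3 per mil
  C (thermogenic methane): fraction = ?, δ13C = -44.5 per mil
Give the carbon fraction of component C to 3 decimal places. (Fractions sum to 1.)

Let f_C and f_B be the unknown fractions; fractions sum to 1 so f_C + f_B = 0.602.
Mass balance: Σ fᵢ·δᵢ = δ_bulk ⇒ f_C·(-44.5) + f_B·(-63.3) = -48.3 − (-17.751) = -30.549
Substitute f_B = 0.602 − f_C:
f_C·(-44.5 − -63.3) = -30.549 − 0.602×(-63.3) = 7.557
f_C = 7.557 / 18.8 = 0.4020

0.402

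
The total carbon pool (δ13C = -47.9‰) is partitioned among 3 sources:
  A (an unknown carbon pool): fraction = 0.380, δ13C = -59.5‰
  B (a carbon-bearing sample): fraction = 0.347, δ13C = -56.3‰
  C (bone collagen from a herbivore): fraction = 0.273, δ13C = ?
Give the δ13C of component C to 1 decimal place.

Isotope mass balance: δ_bulk = Σ fᵢ·δᵢ.
-47.9 = 0.380×(-59.5) + 0.347×(-56.3) + 0.273×δ_C
0.273·δ_C = -47.9 − (-42.146) = -5.754
δ_C = -5.754 / 0.273 = -21.08‰

-21.1‰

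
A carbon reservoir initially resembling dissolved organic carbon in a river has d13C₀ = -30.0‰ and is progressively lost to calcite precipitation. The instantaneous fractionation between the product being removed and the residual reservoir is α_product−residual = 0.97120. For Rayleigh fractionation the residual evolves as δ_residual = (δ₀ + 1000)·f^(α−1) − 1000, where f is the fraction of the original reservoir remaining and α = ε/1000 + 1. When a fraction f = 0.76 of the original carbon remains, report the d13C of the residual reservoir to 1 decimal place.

Rayleigh residual: δ_res = (δ₀ + 1000)·f^(α−1) − 1000
α − 1 = -0.02880
f^(α−1) = 0.76^(-0.02880) = 1.007935
δ_res = (-30.0 + 1000) × 1.007935 − 1000 = 977.697 − 1000 = -22.30‰

-22.3‰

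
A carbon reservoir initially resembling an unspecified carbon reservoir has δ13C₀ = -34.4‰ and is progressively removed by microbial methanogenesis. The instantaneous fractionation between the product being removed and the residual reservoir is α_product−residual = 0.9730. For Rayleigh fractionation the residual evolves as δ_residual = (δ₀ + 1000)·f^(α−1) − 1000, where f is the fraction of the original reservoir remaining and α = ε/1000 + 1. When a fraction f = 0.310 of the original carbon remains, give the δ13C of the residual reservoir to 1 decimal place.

Rayleigh residual: δ_res = (δ₀ + 1000)·f^(α−1) − 1000
α − 1 = -0.02700
f^(α−1) = 0.310^(-0.02700) = 1.032127
δ_res = (-34.4 + 1000) × 1.032127 − 1000 = 996.622 − 1000 = -3.38‰

-3.4‰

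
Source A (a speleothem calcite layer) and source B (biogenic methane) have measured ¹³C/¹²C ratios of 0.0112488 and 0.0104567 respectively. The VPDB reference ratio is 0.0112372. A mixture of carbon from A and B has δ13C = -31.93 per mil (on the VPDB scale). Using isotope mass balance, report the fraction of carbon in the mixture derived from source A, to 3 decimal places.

δ_A = (0.0112488/0.0112372 − 1)×1000 = (1.001032 − 1)×1000 = 1.032 per mil
δ_B = (0.0104567/0.0112372 − 1)×1000 = (0.930543 − 1)×1000 = -69.457 per mil
f_A = (δ_mix − δ_B)/(δ_A − δ_B) = (-31.93 − (-69.457))/(1.032 − (-69.457))
f_A = 37.527 / 70.489 = 0.5324

0.532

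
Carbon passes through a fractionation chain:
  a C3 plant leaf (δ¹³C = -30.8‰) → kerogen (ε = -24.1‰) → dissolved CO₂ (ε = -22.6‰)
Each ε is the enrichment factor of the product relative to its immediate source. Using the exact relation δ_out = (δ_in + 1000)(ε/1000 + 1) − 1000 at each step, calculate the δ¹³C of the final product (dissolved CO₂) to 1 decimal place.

-75.5‰

step 1: δ = (-30.80 + 1000)·(-24.1/1000 + 1) − 1000 = -54.16‰
step 2: δ = (-54.16 + 1000)·(-22.6/1000 + 1) − 1000 = -75.53‰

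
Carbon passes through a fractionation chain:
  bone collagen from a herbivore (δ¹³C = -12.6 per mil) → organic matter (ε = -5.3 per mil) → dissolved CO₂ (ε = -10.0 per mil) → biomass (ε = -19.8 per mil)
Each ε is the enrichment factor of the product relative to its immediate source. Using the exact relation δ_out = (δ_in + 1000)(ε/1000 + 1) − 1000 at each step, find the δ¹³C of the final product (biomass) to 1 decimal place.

step 1: δ = (-12.60 + 1000)·(-5.3/1000 + 1) − 1000 = -17.83 per mil
step 2: δ = (-17.83 + 1000)·(-10.0/1000 + 1) − 1000 = -27.65 per mil
step 3: δ = (-27.65 + 1000)·(-19.8/1000 + 1) − 1000 = -46.91 per mil

-46.9 per mil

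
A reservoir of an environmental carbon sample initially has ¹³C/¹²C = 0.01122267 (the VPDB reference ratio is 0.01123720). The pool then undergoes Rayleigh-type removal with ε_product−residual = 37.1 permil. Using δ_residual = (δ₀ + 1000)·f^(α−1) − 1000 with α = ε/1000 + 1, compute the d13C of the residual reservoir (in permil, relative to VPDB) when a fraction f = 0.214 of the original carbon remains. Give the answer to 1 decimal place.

-56.8 permil

δ₀ = (0.01122267/0.01123720 − 1)×1000 = (0.998707 − 1)×1000 = -1.293 permil
α − 1 = ε/1000 = 0.0371
f^(α−1) = 0.214^(0.0371) = 0.944405
δ_res = (-1.293 + 1000) × 0.944405 − 1000 = 943.184 − 1000 = -56.82 permil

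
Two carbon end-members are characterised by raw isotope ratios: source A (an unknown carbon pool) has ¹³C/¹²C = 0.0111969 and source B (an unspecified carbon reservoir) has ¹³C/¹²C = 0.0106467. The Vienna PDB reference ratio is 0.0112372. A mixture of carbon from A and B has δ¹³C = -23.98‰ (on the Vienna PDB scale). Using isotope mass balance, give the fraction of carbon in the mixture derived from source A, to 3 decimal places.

0.583

δ_A = (0.0111969/0.0112372 − 1)×1000 = (0.996414 − 1)×1000 = -3.586‰
δ_B = (0.0106467/0.0112372 − 1)×1000 = (0.947451 − 1)×1000 = -52.549‰
f_A = (δ_mix − δ_B)/(δ_A − δ_B) = (-23.98 − (-52.549))/(-3.586 − (-52.549))
f_A = 28.569 / 48.962 = 0.5835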